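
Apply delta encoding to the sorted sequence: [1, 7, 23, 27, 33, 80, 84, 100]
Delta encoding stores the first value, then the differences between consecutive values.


First value: 1
Deltas:
  7 - 1 = 6
  23 - 7 = 16
  27 - 23 = 4
  33 - 27 = 6
  80 - 33 = 47
  84 - 80 = 4
  100 - 84 = 16


Delta encoded: [1, 6, 16, 4, 6, 47, 4, 16]


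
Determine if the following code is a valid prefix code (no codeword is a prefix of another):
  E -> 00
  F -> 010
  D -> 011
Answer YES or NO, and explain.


Checking each pair (does one codeword prefix another?):
  E='00' vs F='010': no prefix
  E='00' vs D='011': no prefix
  F='010' vs E='00': no prefix
  F='010' vs D='011': no prefix
  D='011' vs E='00': no prefix
  D='011' vs F='010': no prefix
No violation found over all pairs.

YES -- this is a valid prefix code. No codeword is a prefix of any other codeword.


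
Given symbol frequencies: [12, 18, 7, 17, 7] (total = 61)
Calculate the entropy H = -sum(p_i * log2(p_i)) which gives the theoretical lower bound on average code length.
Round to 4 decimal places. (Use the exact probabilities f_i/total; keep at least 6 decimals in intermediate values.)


Per-symbol terms -p_i * log2(p_i) with p_i = f_i/61:
  p = 12/61 = 0.196721: log2(p) = -2.345775, -p*log2(p) = 0.461464
  p = 18/61 = 0.295082: log2(p) = -1.760812, -p*log2(p) = 0.519584
  p = 7/61 = 0.114754: log2(p) = -3.123382, -p*log2(p) = 0.358421
  p = 17/61 = 0.278689: log2(p) = -1.843274, -p*log2(p) = 0.513699
  p = 7/61 = 0.114754: log2(p) = -3.123382, -p*log2(p) = 0.358421
H = 0.461464 + 0.519584 + 0.358421 + 0.513699 + 0.358421 = 2.211589

H = 2.2116 bits/symbol


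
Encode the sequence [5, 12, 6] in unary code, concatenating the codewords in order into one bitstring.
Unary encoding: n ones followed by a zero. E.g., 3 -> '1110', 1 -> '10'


Encode each number as n ones followed by a terminating 0:
  5 -> 111110 (6 bits)
  12 -> 1111111111110 (13 bits)
  6 -> 1111110 (7 bits)
Total length = 6 + 13 + 7 = 26 bits.

Unary([5, 12, 6]) = 11111011111111111101111110 (26 bits)


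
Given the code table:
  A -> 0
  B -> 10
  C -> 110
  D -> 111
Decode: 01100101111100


Decoding:
0 -> A
110 -> C
0 -> A
10 -> B
111 -> D
110 -> C
0 -> A


Result: ACABDCA


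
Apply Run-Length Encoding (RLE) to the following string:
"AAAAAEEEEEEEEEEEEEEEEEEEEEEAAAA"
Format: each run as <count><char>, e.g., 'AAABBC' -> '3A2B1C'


Scanning runs left to right:
  i=0: run of 'A' x 5 -> '5A'
  i=5: run of 'E' x 22 -> '22E'
  i=27: run of 'A' x 4 -> '4A'

RLE = 5A22E4A


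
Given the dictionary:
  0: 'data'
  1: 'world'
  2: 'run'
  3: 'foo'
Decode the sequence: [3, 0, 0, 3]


Look up each index in the dictionary:
  3 -> 'foo'
  0 -> 'data'
  0 -> 'data'
  3 -> 'foo'

Decoded: "foo data data foo"


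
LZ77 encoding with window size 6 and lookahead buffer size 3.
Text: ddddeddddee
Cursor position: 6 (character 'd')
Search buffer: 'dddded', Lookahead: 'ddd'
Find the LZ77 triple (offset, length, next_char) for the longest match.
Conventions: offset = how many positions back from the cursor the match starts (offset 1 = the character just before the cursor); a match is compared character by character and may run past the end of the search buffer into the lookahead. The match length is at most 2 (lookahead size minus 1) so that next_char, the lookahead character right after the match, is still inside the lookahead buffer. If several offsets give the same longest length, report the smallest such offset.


Try each offset into the search buffer:
  offset=1 (pos 5, char 'd'): match length 2
  offset=2 (pos 4, char 'e'): match length 0
  offset=3 (pos 3, char 'd'): match length 1
  offset=4 (pos 2, char 'd'): match length 2
  offset=5 (pos 1, char 'd'): match length 2
  offset=6 (pos 0, char 'd'): match length 2
Longest match has length 2, found at offsets 1, 4, 5, 6; take the smallest, offset 1.
next_char = character at position 6 + 2 = 8 -> 'd'

Best match: offset=1, length=2 (matching 'dd' starting at position 5)
LZ77 triple: (1, 2, 'd')


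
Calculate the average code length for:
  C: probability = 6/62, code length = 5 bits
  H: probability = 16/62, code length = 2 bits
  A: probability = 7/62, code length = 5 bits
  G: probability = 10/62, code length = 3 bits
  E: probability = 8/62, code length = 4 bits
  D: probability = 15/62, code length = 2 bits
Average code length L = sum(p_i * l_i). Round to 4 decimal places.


Weighted contributions p_i * l_i:
  C: (6/62) * 5 = 30/62
  H: (16/62) * 2 = 32/62
  A: (7/62) * 5 = 35/62
  G: (10/62) * 3 = 30/62
  E: (8/62) * 4 = 32/62
  D: (15/62) * 2 = 30/62
Sum = (30 + 32 + 35 + 30 + 32 + 30)/62 = 189/62

L = 189/62 = 3.0484 bits/symbol


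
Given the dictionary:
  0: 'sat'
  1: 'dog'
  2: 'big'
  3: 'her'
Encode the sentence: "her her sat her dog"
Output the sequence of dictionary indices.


Look up each word in the dictionary:
  'her' -> 3
  'her' -> 3
  'sat' -> 0
  'her' -> 3
  'dog' -> 1

Encoded: [3, 3, 0, 3, 1]


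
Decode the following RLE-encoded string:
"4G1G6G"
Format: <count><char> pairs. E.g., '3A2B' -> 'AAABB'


Expanding each <count><char> pair:
  4G -> 'GGGG'
  1G -> 'G'
  6G -> 'GGGGGG'

Decoded = GGGGGGGGGGG


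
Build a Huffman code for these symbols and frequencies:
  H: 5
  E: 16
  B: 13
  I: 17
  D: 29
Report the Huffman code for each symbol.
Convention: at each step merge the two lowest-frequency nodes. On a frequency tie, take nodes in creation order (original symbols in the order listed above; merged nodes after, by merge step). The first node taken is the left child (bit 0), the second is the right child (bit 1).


Huffman tree construction:
Step 1: Merge H(5) + B(13) = 18
Step 2: Merge E(16) + I(17) = 33
Step 3: Merge (H+B)(18) + D(29) = 47
Step 4: Merge (E+I)(33) + ((H+B)+D)(47) = 80
Read each symbol's code off the tree from the root (left child = 0, right child = 1).

Codes:
  H: 100 (length 3)
  E: 00 (length 2)
  B: 101 (length 3)
  I: 01 (length 2)
  D: 11 (length 2)
Average code length: 178/80 = 2.2250 bits/symbol


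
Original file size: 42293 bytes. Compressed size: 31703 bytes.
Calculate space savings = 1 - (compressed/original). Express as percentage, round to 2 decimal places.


ratio = compressed/original = 31703/42293 = 0.749604
savings = 1 - ratio = 1 - 0.749604 = 0.250396
as a percentage: 0.250396 * 100 = 25.04%

Space savings = 1 - 31703/42293 = 25.04%


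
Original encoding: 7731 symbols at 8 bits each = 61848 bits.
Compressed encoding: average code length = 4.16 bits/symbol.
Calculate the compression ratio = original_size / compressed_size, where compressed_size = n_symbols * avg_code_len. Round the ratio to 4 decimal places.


original_size = n_symbols * orig_bits = 7731 * 8 = 61848 bits
compressed_size = n_symbols * avg_code_len = 7731 * 4.16 = 32160.96 bits
ratio = original_size / compressed_size = 61848 / 32160.96 = 1.9231

Compression ratio = 1.9231


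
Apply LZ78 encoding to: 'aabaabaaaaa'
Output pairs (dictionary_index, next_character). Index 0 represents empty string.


LZ78 encoding steps:
Dictionary: {0: ''}
Step 1: w='' (idx 0), next='a' -> output (0, 'a'), add 'a' as idx 1
Step 2: w='a' (idx 1), next='b' -> output (1, 'b'), add 'ab' as idx 2
Step 3: w='a' (idx 1), next='a' -> output (1, 'a'), add 'aa' as idx 3
Step 4: w='' (idx 0), next='b' -> output (0, 'b'), add 'b' as idx 4
Step 5: w='aa' (idx 3), next='a' -> output (3, 'a'), add 'aaa' as idx 5
Step 6: w='aa' (idx 3), end of input -> output (3, '')


Encoded: [(0, 'a'), (1, 'b'), (1, 'a'), (0, 'b'), (3, 'a'), (3, '')]


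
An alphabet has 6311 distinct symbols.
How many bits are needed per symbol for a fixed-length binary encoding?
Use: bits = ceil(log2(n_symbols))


log2(6311) = 12.6237
Bracket: 2^12 = 4096 < 6311 <= 2^13 = 8192
So ceil(log2(6311)) = 13

bits = ceil(log2(6311)) = ceil(12.6237) = 13 bits


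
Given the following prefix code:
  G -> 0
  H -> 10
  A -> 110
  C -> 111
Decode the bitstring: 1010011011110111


Decoding step by step:
Bits 10 -> H
Bits 10 -> H
Bits 0 -> G
Bits 110 -> A
Bits 111 -> C
Bits 10 -> H
Bits 111 -> C


Decoded message: HHGACHC


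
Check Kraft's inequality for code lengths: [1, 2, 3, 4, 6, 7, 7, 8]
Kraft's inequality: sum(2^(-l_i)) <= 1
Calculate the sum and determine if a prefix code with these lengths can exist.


Sum = 2^(-1) + 2^(-2) + 2^(-3) + 2^(-4) + 2^(-6) + 2^(-7) + 2^(-7) + 2^(-8)
    = 0.5 + 0.25 + 0.125 + 0.0625 + 0.015625 + 0.0078125 + 0.0078125 + 0.00390625
    = 249/256 = 0.97265625
Since 0.97265625 <= 1, Kraft's inequality IS satisfied.
A prefix code with these lengths CAN exist.

Kraft sum = 0.97265625. Satisfied.


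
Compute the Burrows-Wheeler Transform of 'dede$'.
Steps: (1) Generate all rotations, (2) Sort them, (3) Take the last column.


Rotations (sorted):
  0: $dede -> last char: e
  1: de$de -> last char: e
  2: dede$ -> last char: $
  3: e$ded -> last char: d
  4: ede$d -> last char: d


BWT = ee$dd


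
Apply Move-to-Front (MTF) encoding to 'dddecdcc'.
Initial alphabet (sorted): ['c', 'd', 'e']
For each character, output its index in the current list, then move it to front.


MTF encoding:
'd': index 1 in ['c', 'd', 'e'] -> ['d', 'c', 'e']
'd': index 0 in ['d', 'c', 'e'] -> ['d', 'c', 'e']
'd': index 0 in ['d', 'c', 'e'] -> ['d', 'c', 'e']
'e': index 2 in ['d', 'c', 'e'] -> ['e', 'd', 'c']
'c': index 2 in ['e', 'd', 'c'] -> ['c', 'e', 'd']
'd': index 2 in ['c', 'e', 'd'] -> ['d', 'c', 'e']
'c': index 1 in ['d', 'c', 'e'] -> ['c', 'd', 'e']
'c': index 0 in ['c', 'd', 'e'] -> ['c', 'd', 'e']


Output: [1, 0, 0, 2, 2, 2, 1, 0]


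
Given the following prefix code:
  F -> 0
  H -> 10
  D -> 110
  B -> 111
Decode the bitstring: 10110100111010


Decoding step by step:
Bits 10 -> H
Bits 110 -> D
Bits 10 -> H
Bits 0 -> F
Bits 111 -> B
Bits 0 -> F
Bits 10 -> H


Decoded message: HDHFBFH


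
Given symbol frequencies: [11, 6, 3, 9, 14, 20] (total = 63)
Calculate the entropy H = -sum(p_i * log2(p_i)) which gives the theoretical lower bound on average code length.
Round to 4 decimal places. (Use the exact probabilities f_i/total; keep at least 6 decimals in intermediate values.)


Per-symbol terms -p_i * log2(p_i) with p_i = f_i/63:
  p = 11/63 = 0.174603: log2(p) = -2.517848, -p*log2(p) = 0.439624
  p = 6/63 = 0.095238: log2(p) = -3.392317, -p*log2(p) = 0.323078
  p = 3/63 = 0.047619: log2(p) = -4.392317, -p*log2(p) = 0.209158
  p = 9/63 = 0.142857: log2(p) = -2.807355, -p*log2(p) = 0.401051
  p = 14/63 = 0.222222: log2(p) = -2.169925, -p*log2(p) = 0.482206
  p = 20/63 = 0.317460: log2(p) = -1.655352, -p*log2(p) = 0.525509
H = 0.439624 + 0.323078 + 0.209158 + 0.401051 + 0.482206 + 0.525509 = 2.380626

H = 2.3806 bits/symbol


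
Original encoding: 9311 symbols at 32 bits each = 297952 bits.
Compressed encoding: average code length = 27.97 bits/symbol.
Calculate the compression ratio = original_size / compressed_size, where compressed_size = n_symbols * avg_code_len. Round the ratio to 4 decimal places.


original_size = n_symbols * orig_bits = 9311 * 32 = 297952 bits
compressed_size = n_symbols * avg_code_len = 9311 * 27.97 = 260428.67 bits
ratio = original_size / compressed_size = 297952 / 260428.67 = 1.1441

Compression ratio = 1.1441


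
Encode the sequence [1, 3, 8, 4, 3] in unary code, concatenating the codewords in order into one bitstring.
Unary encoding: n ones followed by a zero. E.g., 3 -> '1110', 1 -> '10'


Encode each number as n ones followed by a terminating 0:
  1 -> 10 (2 bits)
  3 -> 1110 (4 bits)
  8 -> 111111110 (9 bits)
  4 -> 11110 (5 bits)
  3 -> 1110 (4 bits)
Total length = 2 + 4 + 9 + 5 + 4 = 24 bits.

Unary([1, 3, 8, 4, 3]) = 101110111111110111101110 (24 bits)


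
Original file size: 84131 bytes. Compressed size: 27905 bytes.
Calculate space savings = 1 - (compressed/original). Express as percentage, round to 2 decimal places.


ratio = compressed/original = 27905/84131 = 0.331685
savings = 1 - ratio = 1 - 0.331685 = 0.668315
as a percentage: 0.668315 * 100 = 66.83%

Space savings = 1 - 27905/84131 = 66.83%


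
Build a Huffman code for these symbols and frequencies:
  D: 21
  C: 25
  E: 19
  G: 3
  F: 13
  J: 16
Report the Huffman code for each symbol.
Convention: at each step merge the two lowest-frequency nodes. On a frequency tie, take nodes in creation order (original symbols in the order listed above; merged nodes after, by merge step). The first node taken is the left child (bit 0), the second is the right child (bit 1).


Huffman tree construction:
Step 1: Merge G(3) + F(13) = 16
Step 2: Merge J(16) + (G+F)(16) = 32
Step 3: Merge E(19) + D(21) = 40
Step 4: Merge C(25) + (J+(G+F))(32) = 57
Step 5: Merge (E+D)(40) + (C+(J+(G+F)))(57) = 97
Read each symbol's code off the tree from the root (left child = 0, right child = 1).

Codes:
  D: 01 (length 2)
  C: 10 (length 2)
  E: 00 (length 2)
  G: 1110 (length 4)
  F: 1111 (length 4)
  J: 110 (length 3)
Average code length: 242/97 = 2.4948 bits/symbol


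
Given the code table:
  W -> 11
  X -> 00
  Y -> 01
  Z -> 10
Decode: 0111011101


Decoding:
01 -> Y
11 -> W
01 -> Y
11 -> W
01 -> Y


Result: YWYWY


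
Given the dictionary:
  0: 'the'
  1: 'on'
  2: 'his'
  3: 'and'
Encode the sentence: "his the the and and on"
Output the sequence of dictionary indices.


Look up each word in the dictionary:
  'his' -> 2
  'the' -> 0
  'the' -> 0
  'and' -> 3
  'and' -> 3
  'on' -> 1

Encoded: [2, 0, 0, 3, 3, 1]


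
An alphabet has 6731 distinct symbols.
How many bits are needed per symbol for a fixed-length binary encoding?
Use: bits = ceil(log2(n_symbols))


log2(6731) = 12.7166
Bracket: 2^12 = 4096 < 6731 <= 2^13 = 8192
So ceil(log2(6731)) = 13

bits = ceil(log2(6731)) = ceil(12.7166) = 13 bits


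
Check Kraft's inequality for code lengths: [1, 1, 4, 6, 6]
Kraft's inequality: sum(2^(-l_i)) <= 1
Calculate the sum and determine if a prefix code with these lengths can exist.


Sum = 2^(-1) + 2^(-1) + 2^(-4) + 2^(-6) + 2^(-6)
    = 0.5 + 0.5 + 0.0625 + 0.015625 + 0.015625
    = 70/64 = 1.09375
Since 1.09375 > 1, Kraft's inequality is NOT satisfied.
A prefix code with these lengths CANNOT exist.

Kraft sum = 1.09375. Not satisfied.


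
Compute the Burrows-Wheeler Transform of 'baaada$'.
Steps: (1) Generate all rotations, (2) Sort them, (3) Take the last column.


Rotations (sorted):
  0: $baaada -> last char: a
  1: a$baaad -> last char: d
  2: aaada$b -> last char: b
  3: aada$ba -> last char: a
  4: ada$baa -> last char: a
  5: baaada$ -> last char: $
  6: da$baaa -> last char: a


BWT = adbaa$a


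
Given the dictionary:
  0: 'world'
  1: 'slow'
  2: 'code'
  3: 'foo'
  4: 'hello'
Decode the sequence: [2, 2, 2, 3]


Look up each index in the dictionary:
  2 -> 'code'
  2 -> 'code'
  2 -> 'code'
  3 -> 'foo'

Decoded: "code code code foo"


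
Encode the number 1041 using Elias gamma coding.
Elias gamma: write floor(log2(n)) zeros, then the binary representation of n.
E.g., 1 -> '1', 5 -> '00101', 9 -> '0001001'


num_bits = floor(log2(1041)) + 1 = 11
leading_zeros = num_bits - 1 = 10
binary(1041) = 10000010001

Elias gamma(1041) = '0000000000' + '10000010001' = 000000000010000010001 (21 bits)


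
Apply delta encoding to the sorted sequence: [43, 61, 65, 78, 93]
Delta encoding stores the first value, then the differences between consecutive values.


First value: 43
Deltas:
  61 - 43 = 18
  65 - 61 = 4
  78 - 65 = 13
  93 - 78 = 15


Delta encoded: [43, 18, 4, 13, 15]


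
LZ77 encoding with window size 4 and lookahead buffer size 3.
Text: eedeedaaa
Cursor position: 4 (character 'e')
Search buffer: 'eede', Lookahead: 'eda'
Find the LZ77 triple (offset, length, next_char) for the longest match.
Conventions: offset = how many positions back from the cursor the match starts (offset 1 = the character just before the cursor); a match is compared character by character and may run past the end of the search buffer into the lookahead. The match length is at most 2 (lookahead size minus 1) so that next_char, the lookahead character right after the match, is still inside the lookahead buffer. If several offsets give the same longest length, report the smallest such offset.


Try each offset into the search buffer:
  offset=1 (pos 3, char 'e'): match length 1
  offset=2 (pos 2, char 'd'): match length 0
  offset=3 (pos 1, char 'e'): match length 2
  offset=4 (pos 0, char 'e'): match length 1
Longest match has length 2 at offset 3.
next_char = character at position 4 + 2 = 6 -> 'a'

Best match: offset=3, length=2 (matching 'ed' starting at position 1)
LZ77 triple: (3, 2, 'a')


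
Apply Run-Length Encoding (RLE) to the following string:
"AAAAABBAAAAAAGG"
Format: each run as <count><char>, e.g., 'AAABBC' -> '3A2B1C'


Scanning runs left to right:
  i=0: run of 'A' x 5 -> '5A'
  i=5: run of 'B' x 2 -> '2B'
  i=7: run of 'A' x 6 -> '6A'
  i=13: run of 'G' x 2 -> '2G'

RLE = 5A2B6A2G


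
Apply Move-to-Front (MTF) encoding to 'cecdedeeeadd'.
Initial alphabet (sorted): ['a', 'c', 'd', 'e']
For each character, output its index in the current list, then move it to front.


MTF encoding:
'c': index 1 in ['a', 'c', 'd', 'e'] -> ['c', 'a', 'd', 'e']
'e': index 3 in ['c', 'a', 'd', 'e'] -> ['e', 'c', 'a', 'd']
'c': index 1 in ['e', 'c', 'a', 'd'] -> ['c', 'e', 'a', 'd']
'd': index 3 in ['c', 'e', 'a', 'd'] -> ['d', 'c', 'e', 'a']
'e': index 2 in ['d', 'c', 'e', 'a'] -> ['e', 'd', 'c', 'a']
'd': index 1 in ['e', 'd', 'c', 'a'] -> ['d', 'e', 'c', 'a']
'e': index 1 in ['d', 'e', 'c', 'a'] -> ['e', 'd', 'c', 'a']
'e': index 0 in ['e', 'd', 'c', 'a'] -> ['e', 'd', 'c', 'a']
'e': index 0 in ['e', 'd', 'c', 'a'] -> ['e', 'd', 'c', 'a']
'a': index 3 in ['e', 'd', 'c', 'a'] -> ['a', 'e', 'd', 'c']
'd': index 2 in ['a', 'e', 'd', 'c'] -> ['d', 'a', 'e', 'c']
'd': index 0 in ['d', 'a', 'e', 'c'] -> ['d', 'a', 'e', 'c']


Output: [1, 3, 1, 3, 2, 1, 1, 0, 0, 3, 2, 0]


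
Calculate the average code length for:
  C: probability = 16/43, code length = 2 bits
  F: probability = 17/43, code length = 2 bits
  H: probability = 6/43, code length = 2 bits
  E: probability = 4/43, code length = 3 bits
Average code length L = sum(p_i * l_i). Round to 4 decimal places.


Weighted contributions p_i * l_i:
  C: (16/43) * 2 = 32/43
  F: (17/43) * 2 = 34/43
  H: (6/43) * 2 = 12/43
  E: (4/43) * 3 = 12/43
Sum = (32 + 34 + 12 + 12)/43 = 90/43

L = 90/43 = 2.0930 bits/symbol


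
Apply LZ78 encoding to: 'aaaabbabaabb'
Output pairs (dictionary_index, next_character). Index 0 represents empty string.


LZ78 encoding steps:
Dictionary: {0: ''}
Step 1: w='' (idx 0), next='a' -> output (0, 'a'), add 'a' as idx 1
Step 2: w='a' (idx 1), next='a' -> output (1, 'a'), add 'aa' as idx 2
Step 3: w='a' (idx 1), next='b' -> output (1, 'b'), add 'ab' as idx 3
Step 4: w='' (idx 0), next='b' -> output (0, 'b'), add 'b' as idx 4
Step 5: w='ab' (idx 3), next='a' -> output (3, 'a'), add 'aba' as idx 5
Step 6: w='ab' (idx 3), next='b' -> output (3, 'b'), add 'abb' as idx 6


Encoded: [(0, 'a'), (1, 'a'), (1, 'b'), (0, 'b'), (3, 'a'), (3, 'b')]


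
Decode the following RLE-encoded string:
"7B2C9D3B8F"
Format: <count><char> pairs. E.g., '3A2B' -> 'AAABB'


Expanding each <count><char> pair:
  7B -> 'BBBBBBB'
  2C -> 'CC'
  9D -> 'DDDDDDDDD'
  3B -> 'BBB'
  8F -> 'FFFFFFFF'

Decoded = BBBBBBBCCDDDDDDDDDBBBFFFFFFFF


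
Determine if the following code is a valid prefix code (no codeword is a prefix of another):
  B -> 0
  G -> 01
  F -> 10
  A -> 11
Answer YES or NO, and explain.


Checking each pair (does one codeword prefix another?):
  B='0' vs G='01': prefix -- VIOLATION

NO -- this is NOT a valid prefix code. B (0) is a prefix of G (01).


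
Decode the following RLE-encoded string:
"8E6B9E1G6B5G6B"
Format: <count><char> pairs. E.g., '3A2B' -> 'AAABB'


Expanding each <count><char> pair:
  8E -> 'EEEEEEEE'
  6B -> 'BBBBBB'
  9E -> 'EEEEEEEEE'
  1G -> 'G'
  6B -> 'BBBBBB'
  5G -> 'GGGGG'
  6B -> 'BBBBBB'

Decoded = EEEEEEEEBBBBBBEEEEEEEEEGBBBBBBGGGGGBBBBBB


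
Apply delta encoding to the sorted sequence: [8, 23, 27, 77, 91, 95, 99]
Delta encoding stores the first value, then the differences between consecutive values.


First value: 8
Deltas:
  23 - 8 = 15
  27 - 23 = 4
  77 - 27 = 50
  91 - 77 = 14
  95 - 91 = 4
  99 - 95 = 4


Delta encoded: [8, 15, 4, 50, 14, 4, 4]


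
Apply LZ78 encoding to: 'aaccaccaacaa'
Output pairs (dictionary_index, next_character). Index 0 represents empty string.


LZ78 encoding steps:
Dictionary: {0: ''}
Step 1: w='' (idx 0), next='a' -> output (0, 'a'), add 'a' as idx 1
Step 2: w='a' (idx 1), next='c' -> output (1, 'c'), add 'ac' as idx 2
Step 3: w='' (idx 0), next='c' -> output (0, 'c'), add 'c' as idx 3
Step 4: w='ac' (idx 2), next='c' -> output (2, 'c'), add 'acc' as idx 4
Step 5: w='a' (idx 1), next='a' -> output (1, 'a'), add 'aa' as idx 5
Step 6: w='c' (idx 3), next='a' -> output (3, 'a'), add 'ca' as idx 6
Step 7: w='a' (idx 1), end of input -> output (1, '')


Encoded: [(0, 'a'), (1, 'c'), (0, 'c'), (2, 'c'), (1, 'a'), (3, 'a'), (1, '')]


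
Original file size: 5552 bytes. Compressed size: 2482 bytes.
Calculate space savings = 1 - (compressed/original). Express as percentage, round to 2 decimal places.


ratio = compressed/original = 2482/5552 = 0.447046
savings = 1 - ratio = 1 - 0.447046 = 0.552954
as a percentage: 0.552954 * 100 = 55.3%

Space savings = 1 - 2482/5552 = 55.3%


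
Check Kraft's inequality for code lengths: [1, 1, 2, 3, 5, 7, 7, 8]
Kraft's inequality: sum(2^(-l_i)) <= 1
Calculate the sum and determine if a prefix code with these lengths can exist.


Sum = 2^(-1) + 2^(-1) + 2^(-2) + 2^(-3) + 2^(-5) + 2^(-7) + 2^(-7) + 2^(-8)
    = 0.5 + 0.5 + 0.25 + 0.125 + 0.03125 + 0.0078125 + 0.0078125 + 0.00390625
    = 365/256 = 1.42578125
Since 1.42578125 > 1, Kraft's inequality is NOT satisfied.
A prefix code with these lengths CANNOT exist.

Kraft sum = 1.42578125. Not satisfied.


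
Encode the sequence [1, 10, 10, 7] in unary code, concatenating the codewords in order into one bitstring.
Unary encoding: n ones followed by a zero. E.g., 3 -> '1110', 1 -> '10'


Encode each number as n ones followed by a terminating 0:
  1 -> 10 (2 bits)
  10 -> 11111111110 (11 bits)
  10 -> 11111111110 (11 bits)
  7 -> 11111110 (8 bits)
Total length = 2 + 11 + 11 + 8 = 32 bits.

Unary([1, 10, 10, 7]) = 10111111111101111111111011111110 (32 bits)


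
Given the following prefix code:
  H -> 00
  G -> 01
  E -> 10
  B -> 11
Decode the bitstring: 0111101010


Decoding step by step:
Bits 01 -> G
Bits 11 -> B
Bits 10 -> E
Bits 10 -> E
Bits 10 -> E


Decoded message: GBEEE


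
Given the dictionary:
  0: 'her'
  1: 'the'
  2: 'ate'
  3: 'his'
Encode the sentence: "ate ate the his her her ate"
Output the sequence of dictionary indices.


Look up each word in the dictionary:
  'ate' -> 2
  'ate' -> 2
  'the' -> 1
  'his' -> 3
  'her' -> 0
  'her' -> 0
  'ate' -> 2

Encoded: [2, 2, 1, 3, 0, 0, 2]


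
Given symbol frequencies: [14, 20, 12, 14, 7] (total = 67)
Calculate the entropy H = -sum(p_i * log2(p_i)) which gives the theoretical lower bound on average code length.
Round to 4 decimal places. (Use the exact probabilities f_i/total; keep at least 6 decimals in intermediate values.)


Per-symbol terms -p_i * log2(p_i) with p_i = f_i/67:
  p = 14/67 = 0.208955: log2(p) = -2.258734, -p*log2(p) = 0.471974
  p = 20/67 = 0.298507: log2(p) = -1.744161, -p*log2(p) = 0.520645
  p = 12/67 = 0.179104: log2(p) = -2.481127, -p*log2(p) = 0.444381
  p = 14/67 = 0.208955: log2(p) = -2.258734, -p*log2(p) = 0.471974
  p = 7/67 = 0.104478: log2(p) = -3.258734, -p*log2(p) = 0.340465
H = 0.471974 + 0.520645 + 0.444381 + 0.471974 + 0.340465 = 2.249439

H = 2.2494 bits/symbol


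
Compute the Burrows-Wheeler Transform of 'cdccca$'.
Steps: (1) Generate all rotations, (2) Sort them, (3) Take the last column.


Rotations (sorted):
  0: $cdccca -> last char: a
  1: a$cdccc -> last char: c
  2: ca$cdcc -> last char: c
  3: cca$cdc -> last char: c
  4: ccca$cd -> last char: d
  5: cdccca$ -> last char: $
  6: dccca$c -> last char: c


BWT = acccd$c


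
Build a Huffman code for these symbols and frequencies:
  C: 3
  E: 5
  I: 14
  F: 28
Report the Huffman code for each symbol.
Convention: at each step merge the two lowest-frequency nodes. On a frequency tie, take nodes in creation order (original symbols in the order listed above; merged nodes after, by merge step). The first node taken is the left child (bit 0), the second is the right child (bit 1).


Huffman tree construction:
Step 1: Merge C(3) + E(5) = 8
Step 2: Merge (C+E)(8) + I(14) = 22
Step 3: Merge ((C+E)+I)(22) + F(28) = 50
Read each symbol's code off the tree from the root (left child = 0, right child = 1).

Codes:
  C: 000 (length 3)
  E: 001 (length 3)
  I: 01 (length 2)
  F: 1 (length 1)
Average code length: 80/50 = 1.6000 bits/symbol


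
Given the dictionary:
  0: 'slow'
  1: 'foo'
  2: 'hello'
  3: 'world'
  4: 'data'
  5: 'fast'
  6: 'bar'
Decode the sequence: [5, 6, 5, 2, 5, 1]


Look up each index in the dictionary:
  5 -> 'fast'
  6 -> 'bar'
  5 -> 'fast'
  2 -> 'hello'
  5 -> 'fast'
  1 -> 'foo'

Decoded: "fast bar fast hello fast foo"


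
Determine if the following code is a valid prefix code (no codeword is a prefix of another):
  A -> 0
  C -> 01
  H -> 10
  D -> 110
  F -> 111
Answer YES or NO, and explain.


Checking each pair (does one codeword prefix another?):
  A='0' vs C='01': prefix -- VIOLATION

NO -- this is NOT a valid prefix code. A (0) is a prefix of C (01).


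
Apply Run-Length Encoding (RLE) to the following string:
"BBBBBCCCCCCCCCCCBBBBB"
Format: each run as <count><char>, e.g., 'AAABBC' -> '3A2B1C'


Scanning runs left to right:
  i=0: run of 'B' x 5 -> '5B'
  i=5: run of 'C' x 11 -> '11C'
  i=16: run of 'B' x 5 -> '5B'

RLE = 5B11C5B


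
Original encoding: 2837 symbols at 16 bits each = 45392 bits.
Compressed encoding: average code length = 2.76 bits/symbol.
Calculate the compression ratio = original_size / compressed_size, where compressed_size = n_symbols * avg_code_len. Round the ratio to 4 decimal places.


original_size = n_symbols * orig_bits = 2837 * 16 = 45392 bits
compressed_size = n_symbols * avg_code_len = 2837 * 2.76 = 7830.12 bits
ratio = original_size / compressed_size = 45392 / 7830.12 = 5.7971

Compression ratio = 5.7971


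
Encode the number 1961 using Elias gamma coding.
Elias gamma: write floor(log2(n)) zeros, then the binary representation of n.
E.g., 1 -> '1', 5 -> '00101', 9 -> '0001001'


num_bits = floor(log2(1961)) + 1 = 11
leading_zeros = num_bits - 1 = 10
binary(1961) = 11110101001

Elias gamma(1961) = '0000000000' + '11110101001' = 000000000011110101001 (21 bits)


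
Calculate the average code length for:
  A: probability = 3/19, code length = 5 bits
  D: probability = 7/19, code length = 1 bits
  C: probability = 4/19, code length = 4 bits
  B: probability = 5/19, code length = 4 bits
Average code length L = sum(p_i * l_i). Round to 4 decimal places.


Weighted contributions p_i * l_i:
  A: (3/19) * 5 = 15/19
  D: (7/19) * 1 = 7/19
  C: (4/19) * 4 = 16/19
  B: (5/19) * 4 = 20/19
Sum = (15 + 7 + 16 + 20)/19 = 58/19

L = 58/19 = 3.0526 bits/symbol


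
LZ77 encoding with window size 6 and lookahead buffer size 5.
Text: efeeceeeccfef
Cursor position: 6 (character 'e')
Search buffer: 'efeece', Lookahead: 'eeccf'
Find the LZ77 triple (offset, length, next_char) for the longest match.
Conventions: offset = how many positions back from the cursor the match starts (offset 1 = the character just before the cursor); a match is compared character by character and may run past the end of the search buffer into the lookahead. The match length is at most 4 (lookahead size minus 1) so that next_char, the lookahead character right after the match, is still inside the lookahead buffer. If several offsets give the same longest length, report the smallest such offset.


Try each offset into the search buffer:
  offset=1 (pos 5, char 'e'): match length 2
  offset=2 (pos 4, char 'c'): match length 0
  offset=3 (pos 3, char 'e'): match length 1
  offset=4 (pos 2, char 'e'): match length 3
  offset=5 (pos 1, char 'f'): match length 0
  offset=6 (pos 0, char 'e'): match length 1
Longest match has length 3 at offset 4.
next_char = character at position 6 + 3 = 9 -> 'c'

Best match: offset=4, length=3 (matching 'eec' starting at position 2)
LZ77 triple: (4, 3, 'c')


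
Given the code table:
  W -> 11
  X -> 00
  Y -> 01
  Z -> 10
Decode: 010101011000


Decoding:
01 -> Y
01 -> Y
01 -> Y
01 -> Y
10 -> Z
00 -> X


Result: YYYYZX


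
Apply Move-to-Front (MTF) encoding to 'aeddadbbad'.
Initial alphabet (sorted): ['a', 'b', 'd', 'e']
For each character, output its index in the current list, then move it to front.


MTF encoding:
'a': index 0 in ['a', 'b', 'd', 'e'] -> ['a', 'b', 'd', 'e']
'e': index 3 in ['a', 'b', 'd', 'e'] -> ['e', 'a', 'b', 'd']
'd': index 3 in ['e', 'a', 'b', 'd'] -> ['d', 'e', 'a', 'b']
'd': index 0 in ['d', 'e', 'a', 'b'] -> ['d', 'e', 'a', 'b']
'a': index 2 in ['d', 'e', 'a', 'b'] -> ['a', 'd', 'e', 'b']
'd': index 1 in ['a', 'd', 'e', 'b'] -> ['d', 'a', 'e', 'b']
'b': index 3 in ['d', 'a', 'e', 'b'] -> ['b', 'd', 'a', 'e']
'b': index 0 in ['b', 'd', 'a', 'e'] -> ['b', 'd', 'a', 'e']
'a': index 2 in ['b', 'd', 'a', 'e'] -> ['a', 'b', 'd', 'e']
'd': index 2 in ['a', 'b', 'd', 'e'] -> ['d', 'a', 'b', 'e']


Output: [0, 3, 3, 0, 2, 1, 3, 0, 2, 2]


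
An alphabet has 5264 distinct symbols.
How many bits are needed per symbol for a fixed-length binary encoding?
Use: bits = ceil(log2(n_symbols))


log2(5264) = 12.3619
Bracket: 2^12 = 4096 < 5264 <= 2^13 = 8192
So ceil(log2(5264)) = 13

bits = ceil(log2(5264)) = ceil(12.3619) = 13 bits


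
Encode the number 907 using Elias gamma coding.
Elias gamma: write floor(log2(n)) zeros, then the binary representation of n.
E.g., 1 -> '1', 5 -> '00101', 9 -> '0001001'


num_bits = floor(log2(907)) + 1 = 10
leading_zeros = num_bits - 1 = 9
binary(907) = 1110001011

Elias gamma(907) = '000000000' + '1110001011' = 0000000001110001011 (19 bits)


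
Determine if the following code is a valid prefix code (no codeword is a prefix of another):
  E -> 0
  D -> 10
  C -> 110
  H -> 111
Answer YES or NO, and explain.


Checking each pair (does one codeword prefix another?):
  E='0' vs D='10': no prefix
  E='0' vs C='110': no prefix
  E='0' vs H='111': no prefix
  D='10' vs E='0': no prefix
  D='10' vs C='110': no prefix
  D='10' vs H='111': no prefix
  C='110' vs E='0': no prefix
  C='110' vs D='10': no prefix
  C='110' vs H='111': no prefix
  H='111' vs E='0': no prefix
  H='111' vs D='10': no prefix
  H='111' vs C='110': no prefix
No violation found over all pairs.

YES -- this is a valid prefix code. No codeword is a prefix of any other codeword.


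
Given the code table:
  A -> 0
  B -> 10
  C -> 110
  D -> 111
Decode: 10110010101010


Decoding:
10 -> B
110 -> C
0 -> A
10 -> B
10 -> B
10 -> B
10 -> B


Result: BCABBBB


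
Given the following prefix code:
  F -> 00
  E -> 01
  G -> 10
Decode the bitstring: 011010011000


Decoding step by step:
Bits 01 -> E
Bits 10 -> G
Bits 10 -> G
Bits 01 -> E
Bits 10 -> G
Bits 00 -> F


Decoded message: EGGEGF


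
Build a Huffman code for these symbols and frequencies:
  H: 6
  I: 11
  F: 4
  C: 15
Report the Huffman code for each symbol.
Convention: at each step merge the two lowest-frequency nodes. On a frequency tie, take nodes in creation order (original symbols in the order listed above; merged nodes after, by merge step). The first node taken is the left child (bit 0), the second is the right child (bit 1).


Huffman tree construction:
Step 1: Merge F(4) + H(6) = 10
Step 2: Merge (F+H)(10) + I(11) = 21
Step 3: Merge C(15) + ((F+H)+I)(21) = 36
Read each symbol's code off the tree from the root (left child = 0, right child = 1).

Codes:
  H: 101 (length 3)
  I: 11 (length 2)
  F: 100 (length 3)
  C: 0 (length 1)
Average code length: 67/36 = 1.8611 bits/symbol


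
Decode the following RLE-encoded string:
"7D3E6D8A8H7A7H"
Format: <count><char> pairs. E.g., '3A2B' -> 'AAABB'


Expanding each <count><char> pair:
  7D -> 'DDDDDDD'
  3E -> 'EEE'
  6D -> 'DDDDDD'
  8A -> 'AAAAAAAA'
  8H -> 'HHHHHHHH'
  7A -> 'AAAAAAA'
  7H -> 'HHHHHHH'

Decoded = DDDDDDDEEEDDDDDDAAAAAAAAHHHHHHHHAAAAAAAHHHHHHH


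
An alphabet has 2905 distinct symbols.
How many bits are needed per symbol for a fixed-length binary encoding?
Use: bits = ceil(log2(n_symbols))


log2(2905) = 11.5043
Bracket: 2^11 = 2048 < 2905 <= 2^12 = 4096
So ceil(log2(2905)) = 12

bits = ceil(log2(2905)) = ceil(11.5043) = 12 bits


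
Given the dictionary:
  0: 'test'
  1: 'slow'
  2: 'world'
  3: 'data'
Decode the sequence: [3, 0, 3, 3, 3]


Look up each index in the dictionary:
  3 -> 'data'
  0 -> 'test'
  3 -> 'data'
  3 -> 'data'
  3 -> 'data'

Decoded: "data test data data data"


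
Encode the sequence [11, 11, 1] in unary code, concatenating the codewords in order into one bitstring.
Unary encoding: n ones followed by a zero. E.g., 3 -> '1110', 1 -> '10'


Encode each number as n ones followed by a terminating 0:
  11 -> 111111111110 (12 bits)
  11 -> 111111111110 (12 bits)
  1 -> 10 (2 bits)
Total length = 12 + 12 + 2 = 26 bits.

Unary([11, 11, 1]) = 11111111111011111111111010 (26 bits)


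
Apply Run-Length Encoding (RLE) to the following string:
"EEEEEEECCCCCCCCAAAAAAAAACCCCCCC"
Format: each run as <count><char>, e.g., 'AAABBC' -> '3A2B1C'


Scanning runs left to right:
  i=0: run of 'E' x 7 -> '7E'
  i=7: run of 'C' x 8 -> '8C'
  i=15: run of 'A' x 9 -> '9A'
  i=24: run of 'C' x 7 -> '7C'

RLE = 7E8C9A7C


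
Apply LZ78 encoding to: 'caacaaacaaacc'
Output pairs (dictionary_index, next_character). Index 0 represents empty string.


LZ78 encoding steps:
Dictionary: {0: ''}
Step 1: w='' (idx 0), next='c' -> output (0, 'c'), add 'c' as idx 1
Step 2: w='' (idx 0), next='a' -> output (0, 'a'), add 'a' as idx 2
Step 3: w='a' (idx 2), next='c' -> output (2, 'c'), add 'ac' as idx 3
Step 4: w='a' (idx 2), next='a' -> output (2, 'a'), add 'aa' as idx 4
Step 5: w='ac' (idx 3), next='a' -> output (3, 'a'), add 'aca' as idx 5
Step 6: w='aa' (idx 4), next='c' -> output (4, 'c'), add 'aac' as idx 6
Step 7: w='c' (idx 1), end of input -> output (1, '')


Encoded: [(0, 'c'), (0, 'a'), (2, 'c'), (2, 'a'), (3, 'a'), (4, 'c'), (1, '')]


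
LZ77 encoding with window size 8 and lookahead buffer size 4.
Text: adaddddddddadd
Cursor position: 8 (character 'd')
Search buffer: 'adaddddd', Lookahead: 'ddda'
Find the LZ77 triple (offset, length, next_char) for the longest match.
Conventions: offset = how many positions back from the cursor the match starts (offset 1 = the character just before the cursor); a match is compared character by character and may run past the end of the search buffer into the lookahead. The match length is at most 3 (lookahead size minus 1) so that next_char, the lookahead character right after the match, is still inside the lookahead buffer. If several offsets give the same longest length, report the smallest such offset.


Try each offset into the search buffer:
  offset=1 (pos 7, char 'd'): match length 3
  offset=2 (pos 6, char 'd'): match length 3
  offset=3 (pos 5, char 'd'): match length 3
  offset=4 (pos 4, char 'd'): match length 3
  offset=5 (pos 3, char 'd'): match length 3
  offset=6 (pos 2, char 'a'): match length 0
  offset=7 (pos 1, char 'd'): match length 1
  offset=8 (pos 0, char 'a'): match length 0
Longest match has length 3, found at offsets 1, 2, 3, 4, 5; take the smallest, offset 1.
next_char = character at position 8 + 3 = 11 -> 'a'

Best match: offset=1, length=3 (matching 'ddd' starting at position 7)
LZ77 triple: (1, 3, 'a')


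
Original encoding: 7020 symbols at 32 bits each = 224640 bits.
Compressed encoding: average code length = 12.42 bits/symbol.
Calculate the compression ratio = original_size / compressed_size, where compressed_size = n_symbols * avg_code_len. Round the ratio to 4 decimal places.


original_size = n_symbols * orig_bits = 7020 * 32 = 224640 bits
compressed_size = n_symbols * avg_code_len = 7020 * 12.42 = 87188.4 bits
ratio = original_size / compressed_size = 224640 / 87188.4 = 2.5765

Compression ratio = 2.5765


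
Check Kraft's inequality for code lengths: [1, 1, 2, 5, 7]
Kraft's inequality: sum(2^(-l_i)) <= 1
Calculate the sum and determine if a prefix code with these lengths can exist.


Sum = 2^(-1) + 2^(-1) + 2^(-2) + 2^(-5) + 2^(-7)
    = 0.5 + 0.5 + 0.25 + 0.03125 + 0.0078125
    = 165/128 = 1.2890625
Since 1.2890625 > 1, Kraft's inequality is NOT satisfied.
A prefix code with these lengths CANNOT exist.

Kraft sum = 1.2890625. Not satisfied.


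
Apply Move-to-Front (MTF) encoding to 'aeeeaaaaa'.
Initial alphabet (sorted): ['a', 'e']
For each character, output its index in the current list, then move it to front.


MTF encoding:
'a': index 0 in ['a', 'e'] -> ['a', 'e']
'e': index 1 in ['a', 'e'] -> ['e', 'a']
'e': index 0 in ['e', 'a'] -> ['e', 'a']
'e': index 0 in ['e', 'a'] -> ['e', 'a']
'a': index 1 in ['e', 'a'] -> ['a', 'e']
'a': index 0 in ['a', 'e'] -> ['a', 'e']
'a': index 0 in ['a', 'e'] -> ['a', 'e']
'a': index 0 in ['a', 'e'] -> ['a', 'e']
'a': index 0 in ['a', 'e'] -> ['a', 'e']


Output: [0, 1, 0, 0, 1, 0, 0, 0, 0]


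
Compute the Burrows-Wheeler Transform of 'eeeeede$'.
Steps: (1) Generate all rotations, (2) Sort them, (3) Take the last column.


Rotations (sorted):
  0: $eeeeede -> last char: e
  1: de$eeeee -> last char: e
  2: e$eeeeed -> last char: d
  3: ede$eeee -> last char: e
  4: eede$eee -> last char: e
  5: eeede$ee -> last char: e
  6: eeeede$e -> last char: e
  7: eeeeede$ -> last char: $


BWT = eedeeee$


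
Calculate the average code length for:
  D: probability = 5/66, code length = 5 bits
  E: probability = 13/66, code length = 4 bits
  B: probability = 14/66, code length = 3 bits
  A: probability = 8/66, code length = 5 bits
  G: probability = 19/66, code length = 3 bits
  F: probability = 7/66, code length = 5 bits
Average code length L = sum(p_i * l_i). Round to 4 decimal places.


Weighted contributions p_i * l_i:
  D: (5/66) * 5 = 25/66
  E: (13/66) * 4 = 52/66
  B: (14/66) * 3 = 42/66
  A: (8/66) * 5 = 40/66
  G: (19/66) * 3 = 57/66
  F: (7/66) * 5 = 35/66
Sum = (25 + 52 + 42 + 40 + 57 + 35)/66 = 251/66

L = 251/66 = 3.8030 bits/symbol


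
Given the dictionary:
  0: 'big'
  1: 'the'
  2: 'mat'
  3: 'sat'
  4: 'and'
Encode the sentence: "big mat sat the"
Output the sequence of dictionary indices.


Look up each word in the dictionary:
  'big' -> 0
  'mat' -> 2
  'sat' -> 3
  'the' -> 1

Encoded: [0, 2, 3, 1]


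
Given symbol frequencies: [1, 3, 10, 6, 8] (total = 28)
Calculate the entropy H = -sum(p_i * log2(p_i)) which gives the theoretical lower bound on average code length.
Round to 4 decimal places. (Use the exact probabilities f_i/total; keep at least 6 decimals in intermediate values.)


Per-symbol terms -p_i * log2(p_i) with p_i = f_i/28:
  p = 1/28 = 0.035714: log2(p) = -4.807355, -p*log2(p) = 0.171691
  p = 3/28 = 0.107143: log2(p) = -3.222392, -p*log2(p) = 0.345256
  p = 10/28 = 0.357143: log2(p) = -1.485427, -p*log2(p) = 0.530510
  p = 6/28 = 0.214286: log2(p) = -2.222392, -p*log2(p) = 0.476227
  p = 8/28 = 0.285714: log2(p) = -1.807355, -p*log2(p) = 0.516387
H = 0.171691 + 0.345256 + 0.530510 + 0.476227 + 0.516387 = 2.040071

H = 2.0401 bits/symbol


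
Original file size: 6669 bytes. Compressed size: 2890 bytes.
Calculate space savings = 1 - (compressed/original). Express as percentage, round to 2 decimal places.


ratio = compressed/original = 2890/6669 = 0.433348
savings = 1 - ratio = 1 - 0.433348 = 0.566652
as a percentage: 0.566652 * 100 = 56.67%

Space savings = 1 - 2890/6669 = 56.67%


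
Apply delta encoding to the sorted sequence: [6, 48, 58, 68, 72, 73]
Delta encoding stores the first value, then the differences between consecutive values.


First value: 6
Deltas:
  48 - 6 = 42
  58 - 48 = 10
  68 - 58 = 10
  72 - 68 = 4
  73 - 72 = 1


Delta encoded: [6, 42, 10, 10, 4, 1]


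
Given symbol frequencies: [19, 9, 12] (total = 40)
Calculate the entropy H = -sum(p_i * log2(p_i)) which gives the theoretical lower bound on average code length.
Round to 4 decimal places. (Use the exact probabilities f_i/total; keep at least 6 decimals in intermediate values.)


Per-symbol terms -p_i * log2(p_i) with p_i = f_i/40:
  p = 19/40 = 0.475000: log2(p) = -1.074001, -p*log2(p) = 0.510150
  p = 9/40 = 0.225000: log2(p) = -2.152003, -p*log2(p) = 0.484201
  p = 12/40 = 0.300000: log2(p) = -1.736966, -p*log2(p) = 0.521090
H = 0.510150 + 0.484201 + 0.521090 = 1.515441

H = 1.5154 bits/symbol
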